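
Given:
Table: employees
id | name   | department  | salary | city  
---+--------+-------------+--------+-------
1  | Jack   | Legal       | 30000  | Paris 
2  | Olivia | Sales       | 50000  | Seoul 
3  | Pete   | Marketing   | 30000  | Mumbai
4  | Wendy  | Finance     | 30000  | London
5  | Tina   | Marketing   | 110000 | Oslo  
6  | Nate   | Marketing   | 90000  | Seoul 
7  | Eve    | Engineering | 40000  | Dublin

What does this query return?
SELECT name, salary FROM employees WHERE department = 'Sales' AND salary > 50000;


Filtering: department = 'Sales' AND salary > 50000
Matching: 0 rows

Empty result set (0 rows)


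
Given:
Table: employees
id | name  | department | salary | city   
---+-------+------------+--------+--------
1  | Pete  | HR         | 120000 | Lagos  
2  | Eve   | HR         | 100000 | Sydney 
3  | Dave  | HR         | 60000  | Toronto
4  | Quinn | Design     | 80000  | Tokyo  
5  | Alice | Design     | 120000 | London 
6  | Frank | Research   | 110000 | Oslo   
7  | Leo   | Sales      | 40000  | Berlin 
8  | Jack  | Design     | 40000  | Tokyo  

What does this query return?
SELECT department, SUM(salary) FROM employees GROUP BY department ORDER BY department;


Summing salary within each department:
  Design: 80000 + 120000 + 40000 = 240000
  HR: 120000 + 100000 + 60000 = 280000
  Research: 110000 = 110000
  Sales: 40000 = 40000


4 groups:
Design, 240000
HR, 280000
Research, 110000
Sales, 40000


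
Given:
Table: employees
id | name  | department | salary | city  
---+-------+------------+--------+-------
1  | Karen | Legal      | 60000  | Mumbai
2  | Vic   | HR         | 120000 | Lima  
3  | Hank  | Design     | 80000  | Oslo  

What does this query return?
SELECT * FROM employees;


SELECT * returns all 3 rows with all columns

3 rows:
1, Karen, Legal, 60000, Mumbai
2, Vic, HR, 120000, Lima
3, Hank, Design, 80000, Oslo


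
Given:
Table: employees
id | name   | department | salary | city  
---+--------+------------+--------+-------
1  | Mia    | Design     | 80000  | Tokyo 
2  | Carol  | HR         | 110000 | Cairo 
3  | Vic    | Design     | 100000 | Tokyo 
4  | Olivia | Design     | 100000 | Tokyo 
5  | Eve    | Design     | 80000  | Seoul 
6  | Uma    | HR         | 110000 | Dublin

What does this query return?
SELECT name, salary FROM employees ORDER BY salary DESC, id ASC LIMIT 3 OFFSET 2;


Sort by salary DESC (id ASC tiebreak), then skip 2 and take 3
Rows 3 through 5

3 rows:
Vic, 100000
Olivia, 100000
Mia, 80000


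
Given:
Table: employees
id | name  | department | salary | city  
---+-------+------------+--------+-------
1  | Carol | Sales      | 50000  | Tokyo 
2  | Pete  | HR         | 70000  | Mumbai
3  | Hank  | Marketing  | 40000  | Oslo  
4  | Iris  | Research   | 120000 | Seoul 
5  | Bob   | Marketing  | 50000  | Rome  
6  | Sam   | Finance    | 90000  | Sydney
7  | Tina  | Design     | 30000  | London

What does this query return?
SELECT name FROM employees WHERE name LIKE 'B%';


LIKE 'B%' matches names starting with 'B'
Matching: 1

1 rows:
Bob


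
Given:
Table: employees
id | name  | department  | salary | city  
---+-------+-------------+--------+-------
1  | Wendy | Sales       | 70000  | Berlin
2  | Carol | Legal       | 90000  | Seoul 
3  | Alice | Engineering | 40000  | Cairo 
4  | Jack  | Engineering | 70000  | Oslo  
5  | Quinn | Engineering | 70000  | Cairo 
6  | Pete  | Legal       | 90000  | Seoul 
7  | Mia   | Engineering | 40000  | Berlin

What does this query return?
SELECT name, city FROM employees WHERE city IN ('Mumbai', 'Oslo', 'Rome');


Filtering: city IN ('Mumbai', 'Oslo', 'Rome')
Matching: 1 rows

1 rows:
Jack, Oslo


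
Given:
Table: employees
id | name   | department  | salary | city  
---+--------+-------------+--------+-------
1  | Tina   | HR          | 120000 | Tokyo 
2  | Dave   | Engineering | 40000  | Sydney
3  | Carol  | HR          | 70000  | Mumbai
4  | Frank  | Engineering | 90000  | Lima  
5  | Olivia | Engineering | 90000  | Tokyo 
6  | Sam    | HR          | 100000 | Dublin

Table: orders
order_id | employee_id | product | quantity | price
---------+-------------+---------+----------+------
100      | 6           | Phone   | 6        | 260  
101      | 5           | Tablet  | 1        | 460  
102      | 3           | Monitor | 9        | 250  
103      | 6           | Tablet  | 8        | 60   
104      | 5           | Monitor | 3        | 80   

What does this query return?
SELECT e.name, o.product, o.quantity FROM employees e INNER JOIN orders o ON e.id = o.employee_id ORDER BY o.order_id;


Joining employees.id = orders.employee_id:
  employee Sam (id=6) -> order Phone
  employee Olivia (id=5) -> order Tablet
  employee Carol (id=3) -> order Monitor
  employee Sam (id=6) -> order Tablet
  employee Olivia (id=5) -> order Monitor


5 rows:
Sam, Phone, 6
Olivia, Tablet, 1
Carol, Monitor, 9
Sam, Tablet, 8
Olivia, Monitor, 3


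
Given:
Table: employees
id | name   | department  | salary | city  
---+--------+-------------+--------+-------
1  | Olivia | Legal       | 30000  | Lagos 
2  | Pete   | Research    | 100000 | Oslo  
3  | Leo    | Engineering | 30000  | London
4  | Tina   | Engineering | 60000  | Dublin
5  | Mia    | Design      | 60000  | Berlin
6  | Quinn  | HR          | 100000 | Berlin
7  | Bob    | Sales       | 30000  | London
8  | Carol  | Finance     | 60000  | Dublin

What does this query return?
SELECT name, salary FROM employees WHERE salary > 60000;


Filtering: salary > 60000
Matching: 2 rows

2 rows:
Pete, 100000
Quinn, 100000


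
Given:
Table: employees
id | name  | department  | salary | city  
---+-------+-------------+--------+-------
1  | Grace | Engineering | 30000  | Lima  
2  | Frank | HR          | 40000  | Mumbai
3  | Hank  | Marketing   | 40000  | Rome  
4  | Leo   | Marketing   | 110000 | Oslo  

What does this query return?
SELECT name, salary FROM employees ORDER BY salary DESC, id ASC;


Sorting by salary DESC, then id ASC for ties

4 rows:
Leo, 110000
Frank, 40000
Hank, 40000
Grace, 30000


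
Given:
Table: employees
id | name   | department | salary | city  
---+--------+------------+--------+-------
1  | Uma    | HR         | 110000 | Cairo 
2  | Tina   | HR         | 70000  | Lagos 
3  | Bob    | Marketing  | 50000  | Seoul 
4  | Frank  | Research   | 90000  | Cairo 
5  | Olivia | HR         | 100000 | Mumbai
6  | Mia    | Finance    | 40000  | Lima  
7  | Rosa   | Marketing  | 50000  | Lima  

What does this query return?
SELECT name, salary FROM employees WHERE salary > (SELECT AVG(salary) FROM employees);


Subquery: AVG(salary) = 72857.14
Filtering: salary > 72857.14
  Uma (110000) -> MATCH
  Frank (90000) -> MATCH
  Olivia (100000) -> MATCH


3 rows:
Uma, 110000
Frank, 90000
Olivia, 100000


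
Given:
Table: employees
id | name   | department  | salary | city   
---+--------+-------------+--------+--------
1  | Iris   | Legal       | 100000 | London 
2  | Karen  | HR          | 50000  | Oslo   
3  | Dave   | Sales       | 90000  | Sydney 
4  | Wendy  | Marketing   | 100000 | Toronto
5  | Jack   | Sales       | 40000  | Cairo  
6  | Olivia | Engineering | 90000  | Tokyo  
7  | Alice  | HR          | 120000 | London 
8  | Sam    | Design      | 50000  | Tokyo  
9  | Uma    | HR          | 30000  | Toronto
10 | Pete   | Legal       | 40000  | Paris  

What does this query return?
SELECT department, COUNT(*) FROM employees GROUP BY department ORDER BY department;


Assigning each row to its department group:
  Iris -> Legal
  Karen -> HR
  Dave -> Sales
  Wendy -> Marketing
  Jack -> Sales
  Olivia -> Engineering
  Alice -> HR
  Sam -> Design
  Uma -> HR
  Pete -> Legal


6 groups:
Design, 1
Engineering, 1
HR, 3
Legal, 2
Marketing, 1
Sales, 2


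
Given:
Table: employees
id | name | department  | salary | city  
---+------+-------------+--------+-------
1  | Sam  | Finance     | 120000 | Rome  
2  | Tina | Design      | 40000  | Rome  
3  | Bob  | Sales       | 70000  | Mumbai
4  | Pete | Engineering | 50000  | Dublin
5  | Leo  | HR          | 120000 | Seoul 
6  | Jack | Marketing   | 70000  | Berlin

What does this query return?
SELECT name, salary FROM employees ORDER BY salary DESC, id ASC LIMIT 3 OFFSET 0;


Sort by salary DESC (id ASC tiebreak), then skip 0 and take 3
Rows 1 through 3

3 rows:
Sam, 120000
Leo, 120000
Bob, 70000


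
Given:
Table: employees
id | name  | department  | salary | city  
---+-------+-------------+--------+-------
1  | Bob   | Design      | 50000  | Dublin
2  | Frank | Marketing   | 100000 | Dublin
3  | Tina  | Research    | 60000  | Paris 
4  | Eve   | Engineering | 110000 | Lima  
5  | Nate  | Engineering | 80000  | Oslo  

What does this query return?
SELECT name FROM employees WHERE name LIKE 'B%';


LIKE 'B%' matches names starting with 'B'
Matching: 1

1 rows:
Bob


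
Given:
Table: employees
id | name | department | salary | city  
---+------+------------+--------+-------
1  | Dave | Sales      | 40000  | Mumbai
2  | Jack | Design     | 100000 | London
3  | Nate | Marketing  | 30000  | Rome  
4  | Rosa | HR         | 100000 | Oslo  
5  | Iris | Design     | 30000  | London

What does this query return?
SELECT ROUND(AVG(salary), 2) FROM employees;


SUM(salary) = 300000
COUNT = 5
ROUND(AVG, 2) = ROUND(300000 / 5, 2) = 60000.0

60000.0


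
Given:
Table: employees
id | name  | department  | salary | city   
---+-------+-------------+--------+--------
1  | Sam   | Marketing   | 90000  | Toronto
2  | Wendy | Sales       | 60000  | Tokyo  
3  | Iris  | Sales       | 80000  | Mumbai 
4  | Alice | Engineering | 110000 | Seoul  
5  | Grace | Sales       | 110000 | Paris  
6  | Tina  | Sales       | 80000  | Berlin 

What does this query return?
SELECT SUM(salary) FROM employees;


SUM(salary) = 90000 + 60000 + 80000 + 110000 + 110000 + 80000 = 530000

530000


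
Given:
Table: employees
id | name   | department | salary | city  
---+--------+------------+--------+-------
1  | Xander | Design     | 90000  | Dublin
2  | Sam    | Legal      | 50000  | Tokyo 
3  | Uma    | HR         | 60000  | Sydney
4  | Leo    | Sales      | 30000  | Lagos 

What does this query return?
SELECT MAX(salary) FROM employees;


Salaries: 90000, 50000, 60000, 30000
MAX = 90000

90000


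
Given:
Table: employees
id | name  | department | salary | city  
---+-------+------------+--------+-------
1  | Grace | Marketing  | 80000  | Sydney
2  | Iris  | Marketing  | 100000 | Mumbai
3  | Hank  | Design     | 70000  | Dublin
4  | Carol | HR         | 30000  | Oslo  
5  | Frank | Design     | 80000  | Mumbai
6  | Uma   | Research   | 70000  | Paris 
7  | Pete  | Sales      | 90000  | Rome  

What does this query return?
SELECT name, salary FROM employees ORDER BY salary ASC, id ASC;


Sorting by salary ASC, then id ASC for ties

7 rows:
Carol, 30000
Hank, 70000
Uma, 70000
Grace, 80000
Frank, 80000
Pete, 90000
Iris, 100000


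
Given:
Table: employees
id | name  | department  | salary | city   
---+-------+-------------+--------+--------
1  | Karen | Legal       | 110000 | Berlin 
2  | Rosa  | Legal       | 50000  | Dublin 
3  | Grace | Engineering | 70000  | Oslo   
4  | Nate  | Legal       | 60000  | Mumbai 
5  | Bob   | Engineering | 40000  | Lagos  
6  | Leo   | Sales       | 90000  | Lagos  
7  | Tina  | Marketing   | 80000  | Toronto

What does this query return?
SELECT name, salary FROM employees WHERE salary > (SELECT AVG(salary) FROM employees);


Subquery: AVG(salary) = 71428.57
Filtering: salary > 71428.57
  Karen (110000) -> MATCH
  Leo (90000) -> MATCH
  Tina (80000) -> MATCH


3 rows:
Karen, 110000
Leo, 90000
Tina, 80000


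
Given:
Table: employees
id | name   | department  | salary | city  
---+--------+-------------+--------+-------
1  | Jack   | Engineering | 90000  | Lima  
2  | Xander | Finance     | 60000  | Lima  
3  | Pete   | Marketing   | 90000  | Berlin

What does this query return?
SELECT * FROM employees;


SELECT * returns all 3 rows with all columns

3 rows:
1, Jack, Engineering, 90000, Lima
2, Xander, Finance, 60000, Lima
3, Pete, Marketing, 90000, Berlin


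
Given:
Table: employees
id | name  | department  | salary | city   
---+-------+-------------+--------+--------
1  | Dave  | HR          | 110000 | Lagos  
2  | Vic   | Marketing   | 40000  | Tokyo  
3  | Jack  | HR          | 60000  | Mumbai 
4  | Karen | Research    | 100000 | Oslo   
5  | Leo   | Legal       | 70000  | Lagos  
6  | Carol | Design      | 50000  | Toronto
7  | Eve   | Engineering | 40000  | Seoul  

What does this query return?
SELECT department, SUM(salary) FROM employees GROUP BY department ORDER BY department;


Summing salary within each department:
  Design: 50000 = 50000
  Engineering: 40000 = 40000
  HR: 110000 + 60000 = 170000
  Legal: 70000 = 70000
  Marketing: 40000 = 40000
  Research: 100000 = 100000


6 groups:
Design, 50000
Engineering, 40000
HR, 170000
Legal, 70000
Marketing, 40000
Research, 100000


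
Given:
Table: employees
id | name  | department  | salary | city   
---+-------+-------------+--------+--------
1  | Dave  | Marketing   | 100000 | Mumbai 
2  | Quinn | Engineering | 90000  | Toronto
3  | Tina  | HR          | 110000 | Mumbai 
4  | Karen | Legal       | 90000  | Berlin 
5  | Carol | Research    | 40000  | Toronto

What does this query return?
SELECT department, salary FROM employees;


Projecting columns: department, salary

5 rows:
Marketing, 100000
Engineering, 90000
HR, 110000
Legal, 90000
Research, 40000


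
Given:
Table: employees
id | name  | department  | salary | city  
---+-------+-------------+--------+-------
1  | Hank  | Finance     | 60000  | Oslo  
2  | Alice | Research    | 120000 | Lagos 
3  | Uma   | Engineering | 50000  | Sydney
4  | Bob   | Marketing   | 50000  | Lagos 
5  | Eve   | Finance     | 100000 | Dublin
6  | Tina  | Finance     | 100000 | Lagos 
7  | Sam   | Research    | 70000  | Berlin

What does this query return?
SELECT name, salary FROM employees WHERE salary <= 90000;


Filtering: salary <= 90000
Matching: 4 rows

4 rows:
Hank, 60000
Uma, 50000
Bob, 50000
Sam, 70000


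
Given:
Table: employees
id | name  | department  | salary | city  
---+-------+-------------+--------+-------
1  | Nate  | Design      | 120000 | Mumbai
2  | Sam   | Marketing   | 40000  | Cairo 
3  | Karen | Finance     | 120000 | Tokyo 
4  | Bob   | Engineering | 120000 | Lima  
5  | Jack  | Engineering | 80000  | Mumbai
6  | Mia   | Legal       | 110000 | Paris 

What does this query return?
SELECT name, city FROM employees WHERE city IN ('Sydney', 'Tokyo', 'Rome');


Filtering: city IN ('Sydney', 'Tokyo', 'Rome')
Matching: 1 rows

1 rows:
Karen, Tokyo


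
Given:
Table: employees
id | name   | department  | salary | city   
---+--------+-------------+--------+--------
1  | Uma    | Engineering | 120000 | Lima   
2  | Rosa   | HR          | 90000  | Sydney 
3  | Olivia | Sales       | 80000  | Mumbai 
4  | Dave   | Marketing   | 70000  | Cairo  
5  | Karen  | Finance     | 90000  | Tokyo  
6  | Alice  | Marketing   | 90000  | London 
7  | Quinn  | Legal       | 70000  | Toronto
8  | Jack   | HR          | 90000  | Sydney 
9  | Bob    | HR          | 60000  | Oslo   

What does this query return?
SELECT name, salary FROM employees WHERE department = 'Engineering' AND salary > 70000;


Filtering: department = 'Engineering' AND salary > 70000
Matching: 1 rows

1 rows:
Uma, 120000


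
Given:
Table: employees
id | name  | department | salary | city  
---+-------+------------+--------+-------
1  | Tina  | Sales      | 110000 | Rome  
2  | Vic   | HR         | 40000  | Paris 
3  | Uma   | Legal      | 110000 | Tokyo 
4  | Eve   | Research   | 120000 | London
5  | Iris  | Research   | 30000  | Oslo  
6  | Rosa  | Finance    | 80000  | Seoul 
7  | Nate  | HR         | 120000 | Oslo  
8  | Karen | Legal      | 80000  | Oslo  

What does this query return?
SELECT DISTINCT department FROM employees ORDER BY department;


All 'department' values (row order): Sales, HR, Legal, Research, Research, Finance, HR, Legal
Removing duplicates leaves 5 unique value(s).

5 values:
Finance
HR
Legal
Research
Sales


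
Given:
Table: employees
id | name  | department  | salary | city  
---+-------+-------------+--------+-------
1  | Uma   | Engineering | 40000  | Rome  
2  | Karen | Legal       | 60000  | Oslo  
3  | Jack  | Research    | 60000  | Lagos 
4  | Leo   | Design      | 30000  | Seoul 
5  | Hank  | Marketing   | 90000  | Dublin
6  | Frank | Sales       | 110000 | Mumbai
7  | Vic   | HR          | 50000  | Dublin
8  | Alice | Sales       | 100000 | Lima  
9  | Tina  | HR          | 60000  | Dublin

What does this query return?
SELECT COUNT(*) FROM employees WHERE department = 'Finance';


Counting rows where department = 'Finance'


0


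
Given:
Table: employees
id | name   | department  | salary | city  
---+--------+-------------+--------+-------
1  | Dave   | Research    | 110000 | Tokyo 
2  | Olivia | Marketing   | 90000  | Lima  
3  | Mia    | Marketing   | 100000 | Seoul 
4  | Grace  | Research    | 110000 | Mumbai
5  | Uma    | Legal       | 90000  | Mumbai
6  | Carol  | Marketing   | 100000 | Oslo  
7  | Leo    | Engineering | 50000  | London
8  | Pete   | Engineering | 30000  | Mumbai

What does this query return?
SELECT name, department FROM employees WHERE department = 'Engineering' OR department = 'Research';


Filtering: department = 'Engineering' OR 'Research'
Matching: 4 rows

4 rows:
Dave, Research
Grace, Research
Leo, Engineering
Pete, Engineering


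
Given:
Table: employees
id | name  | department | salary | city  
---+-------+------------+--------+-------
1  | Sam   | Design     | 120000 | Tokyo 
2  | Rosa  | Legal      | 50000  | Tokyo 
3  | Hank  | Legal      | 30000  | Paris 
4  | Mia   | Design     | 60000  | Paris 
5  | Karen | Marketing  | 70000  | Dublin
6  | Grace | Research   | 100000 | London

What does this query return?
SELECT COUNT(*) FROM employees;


COUNT(*) counts all rows

6


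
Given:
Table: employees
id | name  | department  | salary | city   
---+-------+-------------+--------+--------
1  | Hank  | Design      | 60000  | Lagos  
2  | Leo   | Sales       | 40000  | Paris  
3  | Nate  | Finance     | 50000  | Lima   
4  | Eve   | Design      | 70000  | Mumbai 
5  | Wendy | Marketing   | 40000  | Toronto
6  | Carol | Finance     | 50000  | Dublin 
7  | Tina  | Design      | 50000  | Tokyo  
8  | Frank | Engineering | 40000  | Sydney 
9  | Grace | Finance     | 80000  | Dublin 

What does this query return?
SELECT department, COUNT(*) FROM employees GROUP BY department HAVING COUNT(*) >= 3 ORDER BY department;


Groups with count >= 3:
  Design: 3 -> PASS
  Finance: 3 -> PASS
  Engineering: 1 -> filtered out
  Marketing: 1 -> filtered out
  Sales: 1 -> filtered out


2 groups:
Design, 3
Finance, 3


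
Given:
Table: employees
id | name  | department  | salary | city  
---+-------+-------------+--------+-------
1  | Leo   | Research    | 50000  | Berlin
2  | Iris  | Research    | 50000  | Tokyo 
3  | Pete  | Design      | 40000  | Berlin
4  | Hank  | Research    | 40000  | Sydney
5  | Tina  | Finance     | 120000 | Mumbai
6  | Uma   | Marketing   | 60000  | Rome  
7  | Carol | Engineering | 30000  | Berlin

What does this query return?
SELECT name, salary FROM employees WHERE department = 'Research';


Filtering: department = 'Research'
Matching rows: 3

3 rows:
Leo, 50000
Iris, 50000
Hank, 40000


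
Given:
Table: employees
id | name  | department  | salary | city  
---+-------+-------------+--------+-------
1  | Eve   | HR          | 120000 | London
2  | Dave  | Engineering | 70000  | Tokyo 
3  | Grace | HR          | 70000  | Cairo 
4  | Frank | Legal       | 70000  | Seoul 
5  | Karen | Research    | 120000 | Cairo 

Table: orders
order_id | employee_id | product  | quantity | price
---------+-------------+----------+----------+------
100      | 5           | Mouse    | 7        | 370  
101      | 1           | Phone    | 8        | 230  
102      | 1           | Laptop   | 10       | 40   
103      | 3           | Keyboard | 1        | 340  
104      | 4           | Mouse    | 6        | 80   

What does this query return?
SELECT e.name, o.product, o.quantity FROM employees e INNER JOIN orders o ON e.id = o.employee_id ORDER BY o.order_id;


Joining employees.id = orders.employee_id:
  employee Karen (id=5) -> order Mouse
  employee Eve (id=1) -> order Phone
  employee Eve (id=1) -> order Laptop
  employee Grace (id=3) -> order Keyboard
  employee Frank (id=4) -> order Mouse


5 rows:
Karen, Mouse, 7
Eve, Phone, 8
Eve, Laptop, 10
Grace, Keyboard, 1
Frank, Mouse, 6


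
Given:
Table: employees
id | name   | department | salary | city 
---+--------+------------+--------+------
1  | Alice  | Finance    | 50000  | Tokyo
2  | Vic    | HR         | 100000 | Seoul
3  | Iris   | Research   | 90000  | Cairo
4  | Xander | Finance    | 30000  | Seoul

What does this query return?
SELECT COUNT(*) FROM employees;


COUNT(*) counts all rows

4


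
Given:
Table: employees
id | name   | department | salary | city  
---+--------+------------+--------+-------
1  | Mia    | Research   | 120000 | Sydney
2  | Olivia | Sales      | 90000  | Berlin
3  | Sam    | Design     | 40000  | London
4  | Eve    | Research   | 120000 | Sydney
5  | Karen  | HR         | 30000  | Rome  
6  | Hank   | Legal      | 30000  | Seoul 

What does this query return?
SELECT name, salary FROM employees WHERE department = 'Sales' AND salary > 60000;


Filtering: department = 'Sales' AND salary > 60000
Matching: 1 rows

1 rows:
Olivia, 90000


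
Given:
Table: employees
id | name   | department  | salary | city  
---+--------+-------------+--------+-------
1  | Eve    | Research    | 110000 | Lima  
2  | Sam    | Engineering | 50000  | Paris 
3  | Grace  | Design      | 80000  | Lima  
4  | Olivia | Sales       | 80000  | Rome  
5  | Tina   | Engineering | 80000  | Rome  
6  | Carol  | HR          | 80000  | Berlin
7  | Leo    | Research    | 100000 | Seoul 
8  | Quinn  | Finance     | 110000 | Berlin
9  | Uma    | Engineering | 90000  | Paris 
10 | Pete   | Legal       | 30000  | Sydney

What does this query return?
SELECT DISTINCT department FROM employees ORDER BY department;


All 'department' values (row order): Research, Engineering, Design, Sales, Engineering, HR, Research, Finance, Engineering, Legal
Removing duplicates leaves 7 unique value(s).

7 values:
Design
Engineering
Finance
HR
Legal
Research
Sales


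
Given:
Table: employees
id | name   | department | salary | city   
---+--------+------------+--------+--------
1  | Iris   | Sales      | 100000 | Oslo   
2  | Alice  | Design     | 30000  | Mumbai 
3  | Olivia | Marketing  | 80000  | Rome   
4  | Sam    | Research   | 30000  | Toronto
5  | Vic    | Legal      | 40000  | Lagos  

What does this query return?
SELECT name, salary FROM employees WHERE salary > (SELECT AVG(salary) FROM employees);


Subquery: AVG(salary) = 56000.0
Filtering: salary > 56000.0
  Iris (100000) -> MATCH
  Olivia (80000) -> MATCH


2 rows:
Iris, 100000
Olivia, 80000


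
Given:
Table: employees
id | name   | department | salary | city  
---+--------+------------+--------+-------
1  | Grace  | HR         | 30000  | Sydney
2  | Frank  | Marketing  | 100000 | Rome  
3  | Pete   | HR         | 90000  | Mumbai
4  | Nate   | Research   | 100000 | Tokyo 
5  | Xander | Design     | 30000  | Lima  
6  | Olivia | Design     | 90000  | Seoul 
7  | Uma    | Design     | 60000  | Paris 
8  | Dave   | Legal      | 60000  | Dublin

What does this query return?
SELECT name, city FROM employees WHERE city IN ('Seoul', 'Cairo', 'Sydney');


Filtering: city IN ('Seoul', 'Cairo', 'Sydney')
Matching: 2 rows

2 rows:
Grace, Sydney
Olivia, Seoul


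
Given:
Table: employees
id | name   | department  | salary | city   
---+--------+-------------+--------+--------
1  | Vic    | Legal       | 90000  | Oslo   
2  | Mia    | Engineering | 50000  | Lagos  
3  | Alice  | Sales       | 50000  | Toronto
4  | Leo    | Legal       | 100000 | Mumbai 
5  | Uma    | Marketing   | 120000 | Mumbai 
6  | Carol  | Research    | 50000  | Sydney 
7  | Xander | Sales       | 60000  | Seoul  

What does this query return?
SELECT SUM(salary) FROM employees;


SUM(salary) = 90000 + 50000 + 50000 + 100000 + 120000 + 50000 + 60000 = 520000

520000


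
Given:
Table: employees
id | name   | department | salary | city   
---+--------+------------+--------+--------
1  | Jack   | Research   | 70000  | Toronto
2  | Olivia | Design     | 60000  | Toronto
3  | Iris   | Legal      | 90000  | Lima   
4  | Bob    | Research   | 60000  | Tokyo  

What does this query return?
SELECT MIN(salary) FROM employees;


Salaries: 70000, 60000, 90000, 60000
MIN = 60000

60000


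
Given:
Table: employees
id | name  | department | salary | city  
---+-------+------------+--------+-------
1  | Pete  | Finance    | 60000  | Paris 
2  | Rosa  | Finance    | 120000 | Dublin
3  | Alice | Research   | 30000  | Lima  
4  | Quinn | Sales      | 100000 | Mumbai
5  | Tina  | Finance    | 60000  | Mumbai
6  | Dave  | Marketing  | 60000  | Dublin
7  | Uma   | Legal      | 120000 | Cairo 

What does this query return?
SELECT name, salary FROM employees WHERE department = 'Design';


Filtering: department = 'Design'
Matching rows: 0

Empty result set (0 rows)


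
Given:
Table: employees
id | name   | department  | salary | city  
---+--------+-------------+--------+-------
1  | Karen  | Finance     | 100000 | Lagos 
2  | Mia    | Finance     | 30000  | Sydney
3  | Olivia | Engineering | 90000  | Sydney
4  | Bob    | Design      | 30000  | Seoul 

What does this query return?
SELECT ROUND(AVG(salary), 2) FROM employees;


SUM(salary) = 250000
COUNT = 4
ROUND(AVG, 2) = ROUND(250000 / 4, 2) = 62500.0

62500.0


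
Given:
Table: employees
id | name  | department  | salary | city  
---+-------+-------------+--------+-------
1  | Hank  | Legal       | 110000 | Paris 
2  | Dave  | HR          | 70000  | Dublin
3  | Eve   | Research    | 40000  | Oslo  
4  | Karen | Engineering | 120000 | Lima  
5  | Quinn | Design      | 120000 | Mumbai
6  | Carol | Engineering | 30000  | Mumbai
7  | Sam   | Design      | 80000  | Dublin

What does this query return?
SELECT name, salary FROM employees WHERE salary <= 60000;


Filtering: salary <= 60000
Matching: 2 rows

2 rows:
Eve, 40000
Carol, 30000


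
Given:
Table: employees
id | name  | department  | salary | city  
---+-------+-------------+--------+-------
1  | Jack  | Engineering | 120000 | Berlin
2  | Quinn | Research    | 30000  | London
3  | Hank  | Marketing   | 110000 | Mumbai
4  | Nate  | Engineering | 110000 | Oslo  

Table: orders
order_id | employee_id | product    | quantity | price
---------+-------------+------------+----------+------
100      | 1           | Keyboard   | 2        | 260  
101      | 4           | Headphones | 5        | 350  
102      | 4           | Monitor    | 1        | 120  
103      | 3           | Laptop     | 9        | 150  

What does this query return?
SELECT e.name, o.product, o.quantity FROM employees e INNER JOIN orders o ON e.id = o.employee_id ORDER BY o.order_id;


Joining employees.id = orders.employee_id:
  employee Jack (id=1) -> order Keyboard
  employee Nate (id=4) -> order Headphones
  employee Nate (id=4) -> order Monitor
  employee Hank (id=3) -> order Laptop


4 rows:
Jack, Keyboard, 2
Nate, Headphones, 5
Nate, Monitor, 1
Hank, Laptop, 9


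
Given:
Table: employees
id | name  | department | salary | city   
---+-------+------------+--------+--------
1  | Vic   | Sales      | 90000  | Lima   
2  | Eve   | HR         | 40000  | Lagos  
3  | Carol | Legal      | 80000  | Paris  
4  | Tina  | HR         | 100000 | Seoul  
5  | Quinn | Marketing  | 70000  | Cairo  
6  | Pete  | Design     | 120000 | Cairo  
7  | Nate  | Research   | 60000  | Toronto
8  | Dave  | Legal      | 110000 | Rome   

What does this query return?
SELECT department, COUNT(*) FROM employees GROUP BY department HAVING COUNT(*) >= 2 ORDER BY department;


Groups with count >= 2:
  HR: 2 -> PASS
  Legal: 2 -> PASS
  Design: 1 -> filtered out
  Marketing: 1 -> filtered out
  Research: 1 -> filtered out
  Sales: 1 -> filtered out


2 groups:
HR, 2
Legal, 2


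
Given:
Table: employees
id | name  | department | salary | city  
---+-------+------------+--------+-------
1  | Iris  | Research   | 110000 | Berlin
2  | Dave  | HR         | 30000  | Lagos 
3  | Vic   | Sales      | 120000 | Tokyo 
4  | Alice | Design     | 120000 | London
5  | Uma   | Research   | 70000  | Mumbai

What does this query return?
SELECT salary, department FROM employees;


Projecting columns: salary, department

5 rows:
110000, Research
30000, HR
120000, Sales
120000, Design
70000, Research


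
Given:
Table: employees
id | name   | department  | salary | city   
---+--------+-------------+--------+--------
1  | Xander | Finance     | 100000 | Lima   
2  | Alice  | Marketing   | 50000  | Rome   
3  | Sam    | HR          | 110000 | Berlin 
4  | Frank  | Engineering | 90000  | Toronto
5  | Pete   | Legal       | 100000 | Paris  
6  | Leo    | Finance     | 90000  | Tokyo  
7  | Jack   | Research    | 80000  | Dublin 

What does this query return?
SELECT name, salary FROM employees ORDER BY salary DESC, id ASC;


Sorting by salary DESC, then id ASC for ties

7 rows:
Sam, 110000
Xander, 100000
Pete, 100000
Frank, 90000
Leo, 90000
Jack, 80000
Alice, 50000


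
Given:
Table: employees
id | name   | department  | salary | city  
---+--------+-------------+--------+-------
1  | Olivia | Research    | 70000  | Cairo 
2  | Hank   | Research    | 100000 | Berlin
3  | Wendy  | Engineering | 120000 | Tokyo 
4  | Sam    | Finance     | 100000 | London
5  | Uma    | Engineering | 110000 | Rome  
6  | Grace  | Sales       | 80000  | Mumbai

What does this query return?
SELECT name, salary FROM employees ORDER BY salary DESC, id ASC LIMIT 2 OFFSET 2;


Sort by salary DESC (id ASC tiebreak), then skip 2 and take 2
Rows 3 through 4

2 rows:
Hank, 100000
Sam, 100000


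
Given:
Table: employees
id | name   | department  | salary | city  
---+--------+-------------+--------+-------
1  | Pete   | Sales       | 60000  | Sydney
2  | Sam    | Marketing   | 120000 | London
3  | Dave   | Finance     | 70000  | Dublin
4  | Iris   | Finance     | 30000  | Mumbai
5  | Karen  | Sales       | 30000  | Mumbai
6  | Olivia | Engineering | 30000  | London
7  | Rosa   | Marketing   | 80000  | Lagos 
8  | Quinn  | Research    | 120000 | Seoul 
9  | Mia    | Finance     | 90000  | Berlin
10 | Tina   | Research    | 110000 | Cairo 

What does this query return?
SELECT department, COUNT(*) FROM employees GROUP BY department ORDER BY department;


Assigning each row to its department group:
  Pete -> Sales
  Sam -> Marketing
  Dave -> Finance
  Iris -> Finance
  Karen -> Sales
  Olivia -> Engineering
  Rosa -> Marketing
  Quinn -> Research
  Mia -> Finance
  Tina -> Research


5 groups:
Engineering, 1
Finance, 3
Marketing, 2
Research, 2
Sales, 2


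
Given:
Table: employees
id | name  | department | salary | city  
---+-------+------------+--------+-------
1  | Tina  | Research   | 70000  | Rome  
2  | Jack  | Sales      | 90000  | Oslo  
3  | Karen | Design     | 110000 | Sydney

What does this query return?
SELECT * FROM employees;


SELECT * returns all 3 rows with all columns

3 rows:
1, Tina, Research, 70000, Rome
2, Jack, Sales, 90000, Oslo
3, Karen, Design, 110000, Sydney


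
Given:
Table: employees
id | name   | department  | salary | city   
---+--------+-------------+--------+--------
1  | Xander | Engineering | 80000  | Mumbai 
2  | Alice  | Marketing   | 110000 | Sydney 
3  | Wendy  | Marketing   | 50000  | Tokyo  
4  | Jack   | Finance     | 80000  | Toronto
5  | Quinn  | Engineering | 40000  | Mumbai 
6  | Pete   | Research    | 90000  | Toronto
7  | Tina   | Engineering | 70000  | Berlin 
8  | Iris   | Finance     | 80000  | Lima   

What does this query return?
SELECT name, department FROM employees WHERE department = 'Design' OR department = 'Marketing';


Filtering: department = 'Design' OR 'Marketing'
Matching: 2 rows

2 rows:
Alice, Marketing
Wendy, Marketing


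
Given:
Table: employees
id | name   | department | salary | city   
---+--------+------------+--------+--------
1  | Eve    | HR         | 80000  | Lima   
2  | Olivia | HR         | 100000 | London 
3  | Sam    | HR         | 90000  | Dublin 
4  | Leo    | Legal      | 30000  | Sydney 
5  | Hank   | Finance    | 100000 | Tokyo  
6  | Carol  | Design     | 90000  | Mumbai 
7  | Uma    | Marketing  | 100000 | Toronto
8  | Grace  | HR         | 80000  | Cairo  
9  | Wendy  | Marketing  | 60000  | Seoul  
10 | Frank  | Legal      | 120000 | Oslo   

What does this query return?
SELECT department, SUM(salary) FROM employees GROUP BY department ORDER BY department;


Summing salary within each department:
  Design: 90000 = 90000
  Finance: 100000 = 100000
  HR: 80000 + 100000 + 90000 + 80000 = 350000
  Legal: 30000 + 120000 = 150000
  Marketing: 100000 + 60000 = 160000


5 groups:
Design, 90000
Finance, 100000
HR, 350000
Legal, 150000
Marketing, 160000


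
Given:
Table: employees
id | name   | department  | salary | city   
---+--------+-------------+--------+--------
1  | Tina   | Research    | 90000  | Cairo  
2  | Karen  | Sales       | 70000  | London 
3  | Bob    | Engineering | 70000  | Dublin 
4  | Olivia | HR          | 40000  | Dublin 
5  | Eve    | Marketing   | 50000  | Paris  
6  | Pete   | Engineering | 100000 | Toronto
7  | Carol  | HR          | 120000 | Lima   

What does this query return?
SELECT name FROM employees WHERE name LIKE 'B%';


LIKE 'B%' matches names starting with 'B'
Matching: 1

1 rows:
Bob


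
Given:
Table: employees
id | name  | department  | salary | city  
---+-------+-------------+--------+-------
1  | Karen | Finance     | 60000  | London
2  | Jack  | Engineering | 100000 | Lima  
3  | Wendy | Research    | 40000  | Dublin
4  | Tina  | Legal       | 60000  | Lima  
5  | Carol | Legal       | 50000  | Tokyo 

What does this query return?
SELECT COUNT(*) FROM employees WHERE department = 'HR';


Counting rows where department = 'HR'


0


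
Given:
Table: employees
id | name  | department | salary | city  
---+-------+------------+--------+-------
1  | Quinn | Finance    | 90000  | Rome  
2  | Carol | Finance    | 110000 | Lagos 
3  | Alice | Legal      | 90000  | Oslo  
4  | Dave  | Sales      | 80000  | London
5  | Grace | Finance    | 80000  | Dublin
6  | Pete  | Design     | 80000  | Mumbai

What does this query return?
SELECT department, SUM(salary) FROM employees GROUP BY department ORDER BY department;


Summing salary within each department:
  Design: 80000 = 80000
  Finance: 90000 + 110000 + 80000 = 280000
  Legal: 90000 = 90000
  Sales: 80000 = 80000


4 groups:
Design, 80000
Finance, 280000
Legal, 90000
Sales, 80000


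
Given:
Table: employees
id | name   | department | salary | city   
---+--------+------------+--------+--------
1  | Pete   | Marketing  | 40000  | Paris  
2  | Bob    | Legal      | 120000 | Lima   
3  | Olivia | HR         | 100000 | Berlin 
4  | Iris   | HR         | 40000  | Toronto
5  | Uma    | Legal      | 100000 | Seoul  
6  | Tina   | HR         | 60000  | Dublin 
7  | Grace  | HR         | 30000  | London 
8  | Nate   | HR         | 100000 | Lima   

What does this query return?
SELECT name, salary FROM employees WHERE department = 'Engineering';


Filtering: department = 'Engineering'
Matching rows: 0

Empty result set (0 rows)


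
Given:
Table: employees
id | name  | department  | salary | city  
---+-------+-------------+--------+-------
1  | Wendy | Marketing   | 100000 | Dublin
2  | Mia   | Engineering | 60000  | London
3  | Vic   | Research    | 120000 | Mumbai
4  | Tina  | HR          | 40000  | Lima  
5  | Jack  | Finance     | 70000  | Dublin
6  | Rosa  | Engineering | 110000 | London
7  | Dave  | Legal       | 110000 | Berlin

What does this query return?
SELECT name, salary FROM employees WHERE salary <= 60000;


Filtering: salary <= 60000
Matching: 2 rows

2 rows:
Mia, 60000
Tina, 40000


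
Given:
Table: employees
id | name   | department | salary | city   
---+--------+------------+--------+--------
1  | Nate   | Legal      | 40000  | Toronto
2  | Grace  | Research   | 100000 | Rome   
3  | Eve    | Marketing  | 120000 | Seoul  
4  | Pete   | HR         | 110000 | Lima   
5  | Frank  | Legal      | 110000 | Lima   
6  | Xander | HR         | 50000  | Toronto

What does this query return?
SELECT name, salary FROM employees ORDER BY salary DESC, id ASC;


Sorting by salary DESC, then id ASC for ties

6 rows:
Eve, 120000
Pete, 110000
Frank, 110000
Grace, 100000
Xander, 50000
Nate, 40000


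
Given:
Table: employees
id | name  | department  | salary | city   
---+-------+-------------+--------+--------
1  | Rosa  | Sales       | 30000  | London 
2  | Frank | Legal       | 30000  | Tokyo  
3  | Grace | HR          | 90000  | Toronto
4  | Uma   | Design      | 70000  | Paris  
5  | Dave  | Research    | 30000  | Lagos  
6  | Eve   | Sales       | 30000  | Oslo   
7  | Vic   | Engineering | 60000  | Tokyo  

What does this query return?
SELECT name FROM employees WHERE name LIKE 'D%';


LIKE 'D%' matches names starting with 'D'
Matching: 1

1 rows:
Dave


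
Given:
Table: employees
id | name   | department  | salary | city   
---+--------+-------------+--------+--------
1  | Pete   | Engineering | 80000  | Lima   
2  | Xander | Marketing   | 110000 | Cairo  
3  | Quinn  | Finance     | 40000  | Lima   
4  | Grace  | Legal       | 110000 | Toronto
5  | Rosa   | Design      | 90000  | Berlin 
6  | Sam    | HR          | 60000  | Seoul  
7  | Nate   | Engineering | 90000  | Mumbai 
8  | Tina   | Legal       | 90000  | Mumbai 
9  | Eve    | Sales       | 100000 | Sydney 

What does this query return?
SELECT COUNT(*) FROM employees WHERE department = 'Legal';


Counting rows where department = 'Legal'
  Grace -> MATCH
  Tina -> MATCH


2


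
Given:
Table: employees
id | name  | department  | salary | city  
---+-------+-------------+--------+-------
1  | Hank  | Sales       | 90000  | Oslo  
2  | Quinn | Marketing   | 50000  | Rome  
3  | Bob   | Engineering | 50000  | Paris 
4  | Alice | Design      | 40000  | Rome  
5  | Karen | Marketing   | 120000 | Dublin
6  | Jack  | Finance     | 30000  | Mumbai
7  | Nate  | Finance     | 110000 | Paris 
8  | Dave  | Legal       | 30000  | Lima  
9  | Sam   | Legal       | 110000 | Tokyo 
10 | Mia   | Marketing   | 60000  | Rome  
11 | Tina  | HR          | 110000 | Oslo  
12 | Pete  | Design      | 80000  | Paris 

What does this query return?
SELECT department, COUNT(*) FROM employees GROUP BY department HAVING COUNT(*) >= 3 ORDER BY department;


Groups with count >= 3:
  Marketing: 3 -> PASS
  Design: 2 -> filtered out
  Engineering: 1 -> filtered out
  Finance: 2 -> filtered out
  HR: 1 -> filtered out
  Legal: 2 -> filtered out
  Sales: 1 -> filtered out


1 groups:
Marketing, 3


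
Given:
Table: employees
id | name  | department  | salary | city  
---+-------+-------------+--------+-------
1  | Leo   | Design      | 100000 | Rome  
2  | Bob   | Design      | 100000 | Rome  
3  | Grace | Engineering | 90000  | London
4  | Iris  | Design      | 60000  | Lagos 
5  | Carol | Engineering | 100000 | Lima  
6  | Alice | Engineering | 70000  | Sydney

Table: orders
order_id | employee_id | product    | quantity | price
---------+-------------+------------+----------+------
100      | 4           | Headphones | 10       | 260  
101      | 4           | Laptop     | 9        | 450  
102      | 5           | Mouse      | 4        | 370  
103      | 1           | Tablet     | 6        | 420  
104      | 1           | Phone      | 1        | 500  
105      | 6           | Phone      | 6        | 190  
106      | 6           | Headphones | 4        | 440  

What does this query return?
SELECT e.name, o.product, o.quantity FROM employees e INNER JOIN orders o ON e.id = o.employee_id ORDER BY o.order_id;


Joining employees.id = orders.employee_id:
  employee Iris (id=4) -> order Headphones
  employee Iris (id=4) -> order Laptop
  employee Carol (id=5) -> order Mouse
  employee Leo (id=1) -> order Tablet
  employee Leo (id=1) -> order Phone
  employee Alice (id=6) -> order Phone
  employee Alice (id=6) -> order Headphones


7 rows:
Iris, Headphones, 10
Iris, Laptop, 9
Carol, Mouse, 4
Leo, Tablet, 6
Leo, Phone, 1
Alice, Phone, 6
Alice, Headphones, 4
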